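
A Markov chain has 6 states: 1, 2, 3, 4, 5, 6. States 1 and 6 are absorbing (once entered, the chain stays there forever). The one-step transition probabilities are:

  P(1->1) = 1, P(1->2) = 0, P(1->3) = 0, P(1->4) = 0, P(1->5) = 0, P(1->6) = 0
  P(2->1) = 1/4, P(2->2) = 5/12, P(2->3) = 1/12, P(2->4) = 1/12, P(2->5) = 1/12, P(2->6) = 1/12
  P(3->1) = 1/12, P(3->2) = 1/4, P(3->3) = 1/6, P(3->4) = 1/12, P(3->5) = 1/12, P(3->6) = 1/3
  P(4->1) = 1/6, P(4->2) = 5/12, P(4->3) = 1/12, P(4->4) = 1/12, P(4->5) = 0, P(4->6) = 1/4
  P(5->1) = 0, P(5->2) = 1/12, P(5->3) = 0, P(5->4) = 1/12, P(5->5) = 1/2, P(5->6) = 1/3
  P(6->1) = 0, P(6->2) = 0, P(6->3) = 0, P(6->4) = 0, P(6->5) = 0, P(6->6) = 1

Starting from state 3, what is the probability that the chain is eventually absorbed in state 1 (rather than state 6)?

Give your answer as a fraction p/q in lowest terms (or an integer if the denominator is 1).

Answer: 644/1923

Derivation:
Let a_i = P(absorbed in 1 | start in state i).
Boundary conditions: a_1 = 1, a_6 = 0.
For each transient state i, a_i = sum_j P(i->j) * a_j:
  a_2 = 1/4*a_1 + 5/12*a_2 + 1/12*a_3 + 1/12*a_4 + 1/12*a_5 + 1/12*a_6
  a_3 = 1/12*a_1 + 1/4*a_2 + 1/6*a_3 + 1/12*a_4 + 1/12*a_5 + 1/3*a_6
  a_4 = 1/6*a_1 + 5/12*a_2 + 1/12*a_3 + 1/12*a_4 + 0*a_5 + 1/4*a_6
  a_5 = 0*a_1 + 1/12*a_2 + 0*a_3 + 1/12*a_4 + 1/2*a_5 + 1/3*a_6

Substituting a_1 = 1 and a_6 = 0, rearrange to (I - Q) a = r where r[i] = P(i -> 1):
  [7/12, -1/12, -1/12, -1/12] . (a_2, a_3, a_4, a_5) = 1/4
  [-1/4, 5/6, -1/12, -1/12] . (a_2, a_3, a_4, a_5) = 1/12
  [-5/12, -1/12, 11/12, 0] . (a_2, a_3, a_4, a_5) = 1/6
  [-1/12, 0, -1/12, 1/2] . (a_2, a_3, a_4, a_5) = 0

Solving yields:
  a_2 = 1093/1923
  a_3 = 644/1923
  a_4 = 905/1923
  a_5 = 111/641

Starting state is 3, so the absorption probability is a_3 = 644/1923.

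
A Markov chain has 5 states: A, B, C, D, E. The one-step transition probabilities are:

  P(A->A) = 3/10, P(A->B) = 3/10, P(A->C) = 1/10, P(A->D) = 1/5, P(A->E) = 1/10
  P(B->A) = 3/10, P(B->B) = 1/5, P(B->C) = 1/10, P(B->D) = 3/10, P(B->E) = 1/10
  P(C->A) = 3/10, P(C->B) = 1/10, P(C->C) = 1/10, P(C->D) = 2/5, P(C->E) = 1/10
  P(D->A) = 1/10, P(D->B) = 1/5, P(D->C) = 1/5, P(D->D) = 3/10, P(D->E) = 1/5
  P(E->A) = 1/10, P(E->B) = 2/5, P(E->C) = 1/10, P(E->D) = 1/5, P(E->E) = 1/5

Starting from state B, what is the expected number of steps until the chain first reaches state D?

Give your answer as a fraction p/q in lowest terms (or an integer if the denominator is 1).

Answer: 225/61

Derivation:
Let h_i = expected steps to first reach D from state i.
Boundary: h_D = 0.
First-step equations for the other states:
  h_A = 1 + 3/10*h_A + 3/10*h_B + 1/10*h_C + 1/5*h_D + 1/10*h_E
  h_B = 1 + 3/10*h_A + 1/5*h_B + 1/10*h_C + 3/10*h_D + 1/10*h_E
  h_C = 1 + 3/10*h_A + 1/10*h_B + 1/10*h_C + 2/5*h_D + 1/10*h_E
  h_E = 1 + 1/10*h_A + 2/5*h_B + 1/10*h_C + 1/5*h_D + 1/5*h_E

Substituting h_D = 0 and rearranging gives the linear system (I - Q) h = 1:
  [7/10, -3/10, -1/10, -1/10] . (h_A, h_B, h_C, h_E) = 1
  [-3/10, 4/5, -1/10, -1/10] . (h_A, h_B, h_C, h_E) = 1
  [-3/10, -1/10, 9/10, -1/10] . (h_A, h_B, h_C, h_E) = 1
  [-1/10, -2/5, -1/10, 4/5] . (h_A, h_B, h_C, h_E) = 1

Solving yields:
  h_A = 495/122
  h_B = 225/61
  h_C = 405/122
  h_E = 245/61

Starting state is B, so the expected hitting time is h_B = 225/61.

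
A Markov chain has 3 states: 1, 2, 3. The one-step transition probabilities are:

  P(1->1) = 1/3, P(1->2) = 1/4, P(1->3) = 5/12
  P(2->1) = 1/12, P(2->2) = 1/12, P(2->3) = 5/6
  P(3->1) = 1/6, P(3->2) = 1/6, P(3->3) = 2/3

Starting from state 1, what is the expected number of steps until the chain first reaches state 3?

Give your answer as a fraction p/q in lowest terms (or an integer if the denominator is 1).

Let h_i = expected steps to first reach 3 from state i.
Boundary: h_3 = 0.
First-step equations for the other states:
  h_1 = 1 + 1/3*h_1 + 1/4*h_2 + 5/12*h_3
  h_2 = 1 + 1/12*h_1 + 1/12*h_2 + 5/6*h_3

Substituting h_3 = 0 and rearranging gives the linear system (I - Q) h = 1:
  [2/3, -1/4] . (h_1, h_2) = 1
  [-1/12, 11/12] . (h_1, h_2) = 1

Solving yields:
  h_1 = 168/85
  h_2 = 108/85

Starting state is 1, so the expected hitting time is h_1 = 168/85.

Answer: 168/85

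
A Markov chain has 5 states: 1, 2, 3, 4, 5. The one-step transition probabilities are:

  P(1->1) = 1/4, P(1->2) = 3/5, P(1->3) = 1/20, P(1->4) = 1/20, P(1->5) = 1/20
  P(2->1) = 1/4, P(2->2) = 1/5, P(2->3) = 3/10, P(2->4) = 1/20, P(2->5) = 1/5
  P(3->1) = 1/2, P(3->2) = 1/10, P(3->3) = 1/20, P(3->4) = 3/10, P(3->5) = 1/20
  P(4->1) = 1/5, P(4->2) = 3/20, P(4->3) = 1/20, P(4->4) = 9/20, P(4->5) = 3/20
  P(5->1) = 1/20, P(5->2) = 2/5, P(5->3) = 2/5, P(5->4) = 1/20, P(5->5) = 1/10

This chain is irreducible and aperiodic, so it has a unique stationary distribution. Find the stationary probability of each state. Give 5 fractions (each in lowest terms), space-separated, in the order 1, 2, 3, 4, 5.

Answer: 9642/36985 4487/14794 6163/36985 1130/7397 1725/14794

Derivation:
The stationary distribution satisfies pi = pi * P, i.e.:
  pi_1 = 1/4*pi_1 + 1/4*pi_2 + 1/2*pi_3 + 1/5*pi_4 + 1/20*pi_5
  pi_2 = 3/5*pi_1 + 1/5*pi_2 + 1/10*pi_3 + 3/20*pi_4 + 2/5*pi_5
  pi_3 = 1/20*pi_1 + 3/10*pi_2 + 1/20*pi_3 + 1/20*pi_4 + 2/5*pi_5
  pi_4 = 1/20*pi_1 + 1/20*pi_2 + 3/10*pi_3 + 9/20*pi_4 + 1/20*pi_5
  pi_5 = 1/20*pi_1 + 1/5*pi_2 + 1/20*pi_3 + 3/20*pi_4 + 1/10*pi_5
with normalization: pi_1 + pi_2 + pi_3 + pi_4 + pi_5 = 1.

Using the first 4 balance equations plus normalization, the linear system A*pi = b is:
  [-3/4, 1/4, 1/2, 1/5, 1/20] . pi = 0
  [3/5, -4/5, 1/10, 3/20, 2/5] . pi = 0
  [1/20, 3/10, -19/20, 1/20, 2/5] . pi = 0
  [1/20, 1/20, 3/10, -11/20, 1/20] . pi = 0
  [1, 1, 1, 1, 1] . pi = 1

Solving yields:
  pi_1 = 9642/36985
  pi_2 = 4487/14794
  pi_3 = 6163/36985
  pi_4 = 1130/7397
  pi_5 = 1725/14794

Verification (pi * P):
  9642/36985*1/4 + 4487/14794*1/4 + 6163/36985*1/2 + 1130/7397*1/5 + 1725/14794*1/20 = 9642/36985 = pi_1  (ok)
  9642/36985*3/5 + 4487/14794*1/5 + 6163/36985*1/10 + 1130/7397*3/20 + 1725/14794*2/5 = 4487/14794 = pi_2  (ok)
  9642/36985*1/20 + 4487/14794*3/10 + 6163/36985*1/20 + 1130/7397*1/20 + 1725/14794*2/5 = 6163/36985 = pi_3  (ok)
  9642/36985*1/20 + 4487/14794*1/20 + 6163/36985*3/10 + 1130/7397*9/20 + 1725/14794*1/20 = 1130/7397 = pi_4  (ok)
  9642/36985*1/20 + 4487/14794*1/5 + 6163/36985*1/20 + 1130/7397*3/20 + 1725/14794*1/10 = 1725/14794 = pi_5  (ok)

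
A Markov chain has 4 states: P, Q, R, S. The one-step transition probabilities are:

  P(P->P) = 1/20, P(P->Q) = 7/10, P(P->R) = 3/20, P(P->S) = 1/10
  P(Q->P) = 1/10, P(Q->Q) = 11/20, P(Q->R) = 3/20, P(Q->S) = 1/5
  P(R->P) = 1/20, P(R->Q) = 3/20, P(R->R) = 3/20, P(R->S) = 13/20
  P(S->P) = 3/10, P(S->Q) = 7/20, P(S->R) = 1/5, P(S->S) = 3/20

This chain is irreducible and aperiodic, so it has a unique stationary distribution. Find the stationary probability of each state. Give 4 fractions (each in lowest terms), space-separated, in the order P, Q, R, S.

Answer: 1183/8789 4006/8789 1427/8789 2173/8789

Derivation:
The stationary distribution satisfies pi = pi * P, i.e.:
  pi_P = 1/20*pi_P + 1/10*pi_Q + 1/20*pi_R + 3/10*pi_S
  pi_Q = 7/10*pi_P + 11/20*pi_Q + 3/20*pi_R + 7/20*pi_S
  pi_R = 3/20*pi_P + 3/20*pi_Q + 3/20*pi_R + 1/5*pi_S
  pi_S = 1/10*pi_P + 1/5*pi_Q + 13/20*pi_R + 3/20*pi_S
with normalization: pi_P + pi_Q + pi_R + pi_S = 1.

Using the first 3 balance equations plus normalization, the linear system A*pi = b is:
  [-19/20, 1/10, 1/20, 3/10] . pi = 0
  [7/10, -9/20, 3/20, 7/20] . pi = 0
  [3/20, 3/20, -17/20, 1/5] . pi = 0
  [1, 1, 1, 1] . pi = 1

Solving yields:
  pi_P = 1183/8789
  pi_Q = 4006/8789
  pi_R = 1427/8789
  pi_S = 2173/8789

Verification (pi * P):
  1183/8789*1/20 + 4006/8789*1/10 + 1427/8789*1/20 + 2173/8789*3/10 = 1183/8789 = pi_P  (ok)
  1183/8789*7/10 + 4006/8789*11/20 + 1427/8789*3/20 + 2173/8789*7/20 = 4006/8789 = pi_Q  (ok)
  1183/8789*3/20 + 4006/8789*3/20 + 1427/8789*3/20 + 2173/8789*1/5 = 1427/8789 = pi_R  (ok)
  1183/8789*1/10 + 4006/8789*1/5 + 1427/8789*13/20 + 2173/8789*3/20 = 2173/8789 = pi_S  (ok)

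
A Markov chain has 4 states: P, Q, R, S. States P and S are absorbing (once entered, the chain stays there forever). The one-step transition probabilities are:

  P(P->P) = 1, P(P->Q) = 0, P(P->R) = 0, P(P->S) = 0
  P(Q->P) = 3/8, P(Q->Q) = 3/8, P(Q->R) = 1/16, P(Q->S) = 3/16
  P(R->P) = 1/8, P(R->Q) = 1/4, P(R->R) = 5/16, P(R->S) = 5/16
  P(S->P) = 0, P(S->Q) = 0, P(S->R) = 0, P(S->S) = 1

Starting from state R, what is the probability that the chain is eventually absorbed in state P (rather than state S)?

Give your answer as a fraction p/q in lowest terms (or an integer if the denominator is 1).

Let a_i = P(absorbed in P | start in state i).
Boundary conditions: a_P = 1, a_S = 0.
For each transient state i, a_i = sum_j P(i->j) * a_j:
  a_Q = 3/8*a_P + 3/8*a_Q + 1/16*a_R + 3/16*a_S
  a_R = 1/8*a_P + 1/4*a_Q + 5/16*a_R + 5/16*a_S

Substituting a_P = 1 and a_S = 0, rearrange to (I - Q) a = r where r[i] = P(i -> P):
  [5/8, -1/16] . (a_Q, a_R) = 3/8
  [-1/4, 11/16] . (a_Q, a_R) = 1/8

Solving yields:
  a_Q = 34/53
  a_R = 22/53

Starting state is R, so the absorption probability is a_R = 22/53.

Answer: 22/53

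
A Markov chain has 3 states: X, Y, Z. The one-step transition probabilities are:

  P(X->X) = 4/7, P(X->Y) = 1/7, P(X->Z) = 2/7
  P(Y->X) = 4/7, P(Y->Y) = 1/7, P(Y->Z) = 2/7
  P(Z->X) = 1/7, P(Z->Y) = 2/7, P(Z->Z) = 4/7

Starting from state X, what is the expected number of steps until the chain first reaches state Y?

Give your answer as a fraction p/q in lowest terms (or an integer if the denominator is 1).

Answer: 5

Derivation:
Let h_i = expected steps to first reach Y from state i.
Boundary: h_Y = 0.
First-step equations for the other states:
  h_X = 1 + 4/7*h_X + 1/7*h_Y + 2/7*h_Z
  h_Z = 1 + 1/7*h_X + 2/7*h_Y + 4/7*h_Z

Substituting h_Y = 0 and rearranging gives the linear system (I - Q) h = 1:
  [3/7, -2/7] . (h_X, h_Z) = 1
  [-1/7, 3/7] . (h_X, h_Z) = 1

Solving yields:
  h_X = 5
  h_Z = 4

Starting state is X, so the expected hitting time is h_X = 5.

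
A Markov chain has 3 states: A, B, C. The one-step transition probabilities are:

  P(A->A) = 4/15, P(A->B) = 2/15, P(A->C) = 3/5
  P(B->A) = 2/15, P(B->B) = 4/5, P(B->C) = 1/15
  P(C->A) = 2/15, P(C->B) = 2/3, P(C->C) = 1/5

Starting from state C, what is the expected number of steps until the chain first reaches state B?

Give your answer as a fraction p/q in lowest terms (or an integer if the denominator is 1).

Let h_i = expected steps to first reach B from state i.
Boundary: h_B = 0.
First-step equations for the other states:
  h_A = 1 + 4/15*h_A + 2/15*h_B + 3/5*h_C
  h_C = 1 + 2/15*h_A + 2/3*h_B + 1/5*h_C

Substituting h_B = 0 and rearranging gives the linear system (I - Q) h = 1:
  [11/15, -3/5] . (h_A, h_C) = 1
  [-2/15, 4/5] . (h_A, h_C) = 1

Solving yields:
  h_A = 105/38
  h_C = 65/38

Starting state is C, so the expected hitting time is h_C = 65/38.

Answer: 65/38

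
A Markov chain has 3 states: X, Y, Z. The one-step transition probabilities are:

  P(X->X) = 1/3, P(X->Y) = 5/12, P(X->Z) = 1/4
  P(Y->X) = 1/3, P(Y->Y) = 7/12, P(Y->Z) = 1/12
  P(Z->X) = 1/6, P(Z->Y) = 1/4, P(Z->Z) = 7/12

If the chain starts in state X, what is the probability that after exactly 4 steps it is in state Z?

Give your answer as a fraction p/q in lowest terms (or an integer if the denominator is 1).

Computing P^4 by repeated multiplication:
P^1 =
  X: [1/3, 5/12, 1/4]
  Y: [1/3, 7/12, 1/12]
  Z: [1/6, 1/4, 7/12]
P^2 =
  X: [7/24, 4/9, 19/72]
  Y: [23/72, 1/2, 13/72]
  Z: [17/72, 13/36, 29/72]
P^3 =
  X: [125/432, 193/432, 19/72]
  Y: [131/432, 203/432, 49/216]
  Z: [115/432, 59/144, 35/108]
P^4 =
  X: [125/432, 1159/2592, 683/2592]
  Y: [383/1296, 395/864, 641/2592]
  Z: [181/648, 1117/2592, 751/2592]

(P^4)[X -> Z] = 683/2592

Answer: 683/2592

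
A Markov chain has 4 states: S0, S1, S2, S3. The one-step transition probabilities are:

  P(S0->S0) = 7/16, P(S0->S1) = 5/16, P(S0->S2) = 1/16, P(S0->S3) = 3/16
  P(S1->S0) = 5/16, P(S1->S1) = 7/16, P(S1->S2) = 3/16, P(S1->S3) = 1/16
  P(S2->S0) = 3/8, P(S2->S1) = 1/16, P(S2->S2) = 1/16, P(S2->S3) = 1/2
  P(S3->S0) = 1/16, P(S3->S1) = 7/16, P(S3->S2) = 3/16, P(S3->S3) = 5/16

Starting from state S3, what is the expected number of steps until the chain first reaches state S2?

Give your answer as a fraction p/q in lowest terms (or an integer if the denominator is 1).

Let h_i = expected steps to first reach S2 from state i.
Boundary: h_S2 = 0.
First-step equations for the other states:
  h_S0 = 1 + 7/16*h_S0 + 5/16*h_S1 + 1/16*h_S2 + 3/16*h_S3
  h_S1 = 1 + 5/16*h_S0 + 7/16*h_S1 + 3/16*h_S2 + 1/16*h_S3
  h_S3 = 1 + 1/16*h_S0 + 7/16*h_S1 + 3/16*h_S2 + 5/16*h_S3

Substituting h_S2 = 0 and rearranging gives the linear system (I - Q) h = 1:
  [9/16, -5/16, -3/16] . (h_S0, h_S1, h_S3) = 1
  [-5/16, 9/16, -1/16] . (h_S0, h_S1, h_S3) = 1
  [-1/16, -7/16, 11/16] . (h_S0, h_S1, h_S3) = 1

Solving yields:
  h_S0 = 100/13
  h_S1 = 88/13
  h_S3 = 84/13

Starting state is S3, so the expected hitting time is h_S3 = 84/13.

Answer: 84/13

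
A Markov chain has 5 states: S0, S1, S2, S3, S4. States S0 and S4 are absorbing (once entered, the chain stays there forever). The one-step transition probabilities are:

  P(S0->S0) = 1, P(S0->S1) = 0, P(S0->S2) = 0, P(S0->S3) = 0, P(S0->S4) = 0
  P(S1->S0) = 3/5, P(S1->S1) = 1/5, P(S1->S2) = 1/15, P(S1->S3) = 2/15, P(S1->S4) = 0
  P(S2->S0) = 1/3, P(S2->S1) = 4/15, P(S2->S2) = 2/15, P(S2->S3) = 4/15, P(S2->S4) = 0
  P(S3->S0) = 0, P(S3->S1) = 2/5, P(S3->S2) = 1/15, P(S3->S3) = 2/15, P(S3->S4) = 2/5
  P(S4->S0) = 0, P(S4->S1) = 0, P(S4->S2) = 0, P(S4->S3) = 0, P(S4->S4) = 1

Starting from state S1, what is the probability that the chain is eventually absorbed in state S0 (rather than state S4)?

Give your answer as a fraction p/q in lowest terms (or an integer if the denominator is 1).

Answer: 26/29

Derivation:
Let a_i = P(absorbed in S0 | start in state i).
Boundary conditions: a_S0 = 1, a_S4 = 0.
For each transient state i, a_i = sum_j P(i->j) * a_j:
  a_S1 = 3/5*a_S0 + 1/5*a_S1 + 1/15*a_S2 + 2/15*a_S3 + 0*a_S4
  a_S2 = 1/3*a_S0 + 4/15*a_S1 + 2/15*a_S2 + 4/15*a_S3 + 0*a_S4
  a_S3 = 0*a_S0 + 2/5*a_S1 + 1/15*a_S2 + 2/15*a_S3 + 2/5*a_S4

Substituting a_S0 = 1 and a_S4 = 0, rearrange to (I - Q) a = r where r[i] = P(i -> S0):
  [4/5, -1/15, -2/15] . (a_S1, a_S2, a_S3) = 3/5
  [-4/15, 13/15, -4/15] . (a_S1, a_S2, a_S3) = 1/3
  [-2/5, -1/15, 13/15] . (a_S1, a_S2, a_S3) = 0

Solving yields:
  a_S1 = 26/29
  a_S2 = 117/145
  a_S3 = 69/145

Starting state is S1, so the absorption probability is a_S1 = 26/29.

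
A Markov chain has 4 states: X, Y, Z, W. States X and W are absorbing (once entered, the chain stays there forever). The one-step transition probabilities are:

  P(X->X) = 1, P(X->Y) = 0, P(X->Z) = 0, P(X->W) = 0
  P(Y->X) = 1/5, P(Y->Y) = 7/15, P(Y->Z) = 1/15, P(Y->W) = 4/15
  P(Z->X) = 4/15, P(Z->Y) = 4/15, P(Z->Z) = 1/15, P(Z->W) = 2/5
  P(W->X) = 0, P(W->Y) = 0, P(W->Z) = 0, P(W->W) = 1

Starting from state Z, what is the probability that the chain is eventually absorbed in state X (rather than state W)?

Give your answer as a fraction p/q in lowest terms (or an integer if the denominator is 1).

Answer: 11/27

Derivation:
Let a_i = P(absorbed in X | start in state i).
Boundary conditions: a_X = 1, a_W = 0.
For each transient state i, a_i = sum_j P(i->j) * a_j:
  a_Y = 1/5*a_X + 7/15*a_Y + 1/15*a_Z + 4/15*a_W
  a_Z = 4/15*a_X + 4/15*a_Y + 1/15*a_Z + 2/5*a_W

Substituting a_X = 1 and a_W = 0, rearrange to (I - Q) a = r where r[i] = P(i -> X):
  [8/15, -1/15] . (a_Y, a_Z) = 1/5
  [-4/15, 14/15] . (a_Y, a_Z) = 4/15

Solving yields:
  a_Y = 23/54
  a_Z = 11/27

Starting state is Z, so the absorption probability is a_Z = 11/27.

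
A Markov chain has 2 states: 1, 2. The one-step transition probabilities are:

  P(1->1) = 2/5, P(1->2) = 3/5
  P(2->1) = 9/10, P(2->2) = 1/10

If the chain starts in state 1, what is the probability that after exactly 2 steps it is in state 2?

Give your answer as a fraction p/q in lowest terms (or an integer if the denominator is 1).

Answer: 3/10

Derivation:
Computing P^2 by repeated multiplication:
P^1 =
  1: [2/5, 3/5]
  2: [9/10, 1/10]
P^2 =
  1: [7/10, 3/10]
  2: [9/20, 11/20]

(P^2)[1 -> 2] = 3/10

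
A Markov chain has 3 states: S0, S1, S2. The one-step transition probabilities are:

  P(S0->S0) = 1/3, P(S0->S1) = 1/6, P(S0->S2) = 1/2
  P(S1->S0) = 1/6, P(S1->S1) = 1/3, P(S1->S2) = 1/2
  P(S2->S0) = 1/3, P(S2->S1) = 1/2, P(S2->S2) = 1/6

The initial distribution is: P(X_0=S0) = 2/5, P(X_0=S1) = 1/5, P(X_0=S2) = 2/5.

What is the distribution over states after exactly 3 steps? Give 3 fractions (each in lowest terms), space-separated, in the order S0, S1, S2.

Propagating the distribution step by step (d_{t+1} = d_t * P):
d_0 = (S0=2/5, S1=1/5, S2=2/5)
  d_1[S0] = 2/5*1/3 + 1/5*1/6 + 2/5*1/3 = 3/10
  d_1[S1] = 2/5*1/6 + 1/5*1/3 + 2/5*1/2 = 1/3
  d_1[S2] = 2/5*1/2 + 1/5*1/2 + 2/5*1/6 = 11/30
d_1 = (S0=3/10, S1=1/3, S2=11/30)
  d_2[S0] = 3/10*1/3 + 1/3*1/6 + 11/30*1/3 = 5/18
  d_2[S1] = 3/10*1/6 + 1/3*1/3 + 11/30*1/2 = 31/90
  d_2[S2] = 3/10*1/2 + 1/3*1/2 + 11/30*1/6 = 17/45
d_2 = (S0=5/18, S1=31/90, S2=17/45)
  d_3[S0] = 5/18*1/3 + 31/90*1/6 + 17/45*1/3 = 149/540
  d_3[S1] = 5/18*1/6 + 31/90*1/3 + 17/45*1/2 = 7/20
  d_3[S2] = 5/18*1/2 + 31/90*1/2 + 17/45*1/6 = 101/270
d_3 = (S0=149/540, S1=7/20, S2=101/270)

Answer: 149/540 7/20 101/270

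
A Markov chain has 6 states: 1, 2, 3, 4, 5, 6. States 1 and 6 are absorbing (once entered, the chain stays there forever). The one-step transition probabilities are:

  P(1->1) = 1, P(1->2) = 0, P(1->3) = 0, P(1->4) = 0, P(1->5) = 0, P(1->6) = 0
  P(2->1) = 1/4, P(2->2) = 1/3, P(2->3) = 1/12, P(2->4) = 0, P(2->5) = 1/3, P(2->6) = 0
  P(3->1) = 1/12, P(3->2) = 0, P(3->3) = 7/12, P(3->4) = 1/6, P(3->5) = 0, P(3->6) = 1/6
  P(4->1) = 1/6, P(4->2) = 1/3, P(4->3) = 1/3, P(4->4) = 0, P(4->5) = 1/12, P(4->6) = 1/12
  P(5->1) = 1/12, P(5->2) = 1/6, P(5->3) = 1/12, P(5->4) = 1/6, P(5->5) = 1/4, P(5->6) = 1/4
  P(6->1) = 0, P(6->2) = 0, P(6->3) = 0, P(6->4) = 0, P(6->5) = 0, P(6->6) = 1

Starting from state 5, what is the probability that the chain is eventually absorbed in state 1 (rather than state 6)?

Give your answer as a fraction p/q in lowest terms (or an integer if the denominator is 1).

Let a_i = P(absorbed in 1 | start in state i).
Boundary conditions: a_1 = 1, a_6 = 0.
For each transient state i, a_i = sum_j P(i->j) * a_j:
  a_2 = 1/4*a_1 + 1/3*a_2 + 1/12*a_3 + 0*a_4 + 1/3*a_5 + 0*a_6
  a_3 = 1/12*a_1 + 0*a_2 + 7/12*a_3 + 1/6*a_4 + 0*a_5 + 1/6*a_6
  a_4 = 1/6*a_1 + 1/3*a_2 + 1/3*a_3 + 0*a_4 + 1/12*a_5 + 1/12*a_6
  a_5 = 1/12*a_1 + 1/6*a_2 + 1/12*a_3 + 1/6*a_4 + 1/4*a_5 + 1/4*a_6

Substituting a_1 = 1 and a_6 = 0, rearrange to (I - Q) a = r where r[i] = P(i -> 1):
  [2/3, -1/12, 0, -1/3] . (a_2, a_3, a_4, a_5) = 1/4
  [0, 5/12, -1/6, 0] . (a_2, a_3, a_4, a_5) = 1/12
  [-1/3, -1/3, 1, -1/12] . (a_2, a_3, a_4, a_5) = 1/6
  [-1/6, -1/12, -1/6, 3/4] . (a_2, a_3, a_4, a_5) = 1/12

Solving yields:
  a_2 = 158/247
  a_3 = 313/741
  a_4 = 412/741
  a_5 = 314/741

Starting state is 5, so the absorption probability is a_5 = 314/741.

Answer: 314/741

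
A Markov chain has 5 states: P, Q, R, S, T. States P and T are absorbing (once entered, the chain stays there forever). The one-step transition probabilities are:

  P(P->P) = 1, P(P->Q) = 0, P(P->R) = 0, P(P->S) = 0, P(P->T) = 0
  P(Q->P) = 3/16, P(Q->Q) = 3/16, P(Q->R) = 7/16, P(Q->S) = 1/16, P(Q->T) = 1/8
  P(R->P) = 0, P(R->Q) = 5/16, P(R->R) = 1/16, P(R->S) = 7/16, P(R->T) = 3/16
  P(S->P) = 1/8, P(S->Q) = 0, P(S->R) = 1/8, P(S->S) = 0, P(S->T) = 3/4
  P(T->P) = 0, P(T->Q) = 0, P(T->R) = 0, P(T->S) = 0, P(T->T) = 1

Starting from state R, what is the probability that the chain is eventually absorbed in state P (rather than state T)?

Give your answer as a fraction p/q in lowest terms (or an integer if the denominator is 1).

Let a_i = P(absorbed in P | start in state i).
Boundary conditions: a_P = 1, a_T = 0.
For each transient state i, a_i = sum_j P(i->j) * a_j:
  a_Q = 3/16*a_P + 3/16*a_Q + 7/16*a_R + 1/16*a_S + 1/8*a_T
  a_R = 0*a_P + 5/16*a_Q + 1/16*a_R + 7/16*a_S + 3/16*a_T
  a_S = 1/8*a_P + 0*a_Q + 1/8*a_R + 0*a_S + 3/4*a_T

Substituting a_P = 1 and a_T = 0, rearrange to (I - Q) a = r where r[i] = P(i -> P):
  [13/16, -7/16, -1/16] . (a_Q, a_R, a_S) = 3/16
  [-5/16, 15/16, -7/16] . (a_Q, a_R, a_S) = 0
  [0, -1/8, 1] . (a_Q, a_R, a_S) = 1/8

Solving yields:
  a_Q = 403/1184
  a_R = 27/148
  a_S = 175/1184

Starting state is R, so the absorption probability is a_R = 27/148.

Answer: 27/148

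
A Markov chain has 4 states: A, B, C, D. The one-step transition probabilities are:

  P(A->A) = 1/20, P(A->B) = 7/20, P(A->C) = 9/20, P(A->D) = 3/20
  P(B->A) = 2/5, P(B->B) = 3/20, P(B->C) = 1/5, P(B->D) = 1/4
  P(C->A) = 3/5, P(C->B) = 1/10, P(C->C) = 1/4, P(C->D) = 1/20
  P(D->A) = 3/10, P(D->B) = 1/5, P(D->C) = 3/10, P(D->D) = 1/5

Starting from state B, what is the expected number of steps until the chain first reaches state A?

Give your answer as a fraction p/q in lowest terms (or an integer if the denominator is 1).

Let h_i = expected steps to first reach A from state i.
Boundary: h_A = 0.
First-step equations for the other states:
  h_B = 1 + 2/5*h_A + 3/20*h_B + 1/5*h_C + 1/4*h_D
  h_C = 1 + 3/5*h_A + 1/10*h_B + 1/4*h_C + 1/20*h_D
  h_D = 1 + 3/10*h_A + 1/5*h_B + 3/10*h_C + 1/5*h_D

Substituting h_A = 0 and rearranging gives the linear system (I - Q) h = 1:
  [17/20, -1/5, -1/4] . (h_B, h_C, h_D) = 1
  [-1/10, 3/4, -1/20] . (h_B, h_C, h_D) = 1
  [-1/5, -3/10, 4/5] . (h_B, h_C, h_D) = 1

Solving yields:
  h_B = 4070/1737
  h_C = 350/193
  h_D = 4370/1737

Starting state is B, so the expected hitting time is h_B = 4070/1737.

Answer: 4070/1737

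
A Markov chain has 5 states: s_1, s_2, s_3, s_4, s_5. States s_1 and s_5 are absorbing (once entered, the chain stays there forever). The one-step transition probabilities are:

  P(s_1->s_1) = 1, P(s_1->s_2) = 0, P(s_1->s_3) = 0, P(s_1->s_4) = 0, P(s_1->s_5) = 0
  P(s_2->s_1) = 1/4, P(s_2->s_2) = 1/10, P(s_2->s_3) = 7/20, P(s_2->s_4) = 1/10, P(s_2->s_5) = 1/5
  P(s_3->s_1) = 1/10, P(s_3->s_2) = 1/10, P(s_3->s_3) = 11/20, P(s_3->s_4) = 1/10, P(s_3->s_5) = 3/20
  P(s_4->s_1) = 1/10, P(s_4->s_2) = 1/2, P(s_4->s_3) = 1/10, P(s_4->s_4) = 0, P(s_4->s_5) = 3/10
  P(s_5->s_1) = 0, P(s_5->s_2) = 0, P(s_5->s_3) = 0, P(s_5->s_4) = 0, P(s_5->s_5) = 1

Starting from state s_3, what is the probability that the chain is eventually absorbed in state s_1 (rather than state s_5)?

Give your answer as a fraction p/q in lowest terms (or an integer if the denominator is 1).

Answer: 53/128

Derivation:
Let a_i = P(absorbed in s_1 | start in state i).
Boundary conditions: a_s_1 = 1, a_s_5 = 0.
For each transient state i, a_i = sum_j P(i->j) * a_j:
  a_s_2 = 1/4*a_s_1 + 1/10*a_s_2 + 7/20*a_s_3 + 1/10*a_s_4 + 1/5*a_s_5
  a_s_3 = 1/10*a_s_1 + 1/10*a_s_2 + 11/20*a_s_3 + 1/10*a_s_4 + 3/20*a_s_5
  a_s_4 = 1/10*a_s_1 + 1/2*a_s_2 + 1/10*a_s_3 + 0*a_s_4 + 3/10*a_s_5

Substituting a_s_1 = 1 and a_s_5 = 0, rearrange to (I - Q) a = r where r[i] = P(i -> s_1):
  [9/10, -7/20, -1/10] . (a_s_2, a_s_3, a_s_4) = 1/4
  [-1/10, 9/20, -1/10] . (a_s_2, a_s_3, a_s_4) = 1/10
  [-1/2, -1/10, 1] . (a_s_2, a_s_3, a_s_4) = 1/10

Solving yields:
  a_s_2 = 77/160
  a_s_3 = 53/128
  a_s_4 = 489/1280

Starting state is s_3, so the absorption probability is a_s_3 = 53/128.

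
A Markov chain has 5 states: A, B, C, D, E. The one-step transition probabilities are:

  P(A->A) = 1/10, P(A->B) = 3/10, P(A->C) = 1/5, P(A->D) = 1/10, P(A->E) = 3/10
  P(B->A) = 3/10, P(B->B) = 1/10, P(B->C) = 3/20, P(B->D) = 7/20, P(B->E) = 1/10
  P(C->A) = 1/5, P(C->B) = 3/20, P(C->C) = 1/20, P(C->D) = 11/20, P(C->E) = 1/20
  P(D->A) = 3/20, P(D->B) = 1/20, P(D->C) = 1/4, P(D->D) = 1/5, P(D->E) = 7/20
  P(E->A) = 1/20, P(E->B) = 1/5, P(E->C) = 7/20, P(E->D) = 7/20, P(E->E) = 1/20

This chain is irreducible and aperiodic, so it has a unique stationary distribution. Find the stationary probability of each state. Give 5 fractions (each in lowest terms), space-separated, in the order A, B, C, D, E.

Answer: 39333/253061 36654/253061 51992/253061 77510/253061 47572/253061

Derivation:
The stationary distribution satisfies pi = pi * P, i.e.:
  pi_A = 1/10*pi_A + 3/10*pi_B + 1/5*pi_C + 3/20*pi_D + 1/20*pi_E
  pi_B = 3/10*pi_A + 1/10*pi_B + 3/20*pi_C + 1/20*pi_D + 1/5*pi_E
  pi_C = 1/5*pi_A + 3/20*pi_B + 1/20*pi_C + 1/4*pi_D + 7/20*pi_E
  pi_D = 1/10*pi_A + 7/20*pi_B + 11/20*pi_C + 1/5*pi_D + 7/20*pi_E
  pi_E = 3/10*pi_A + 1/10*pi_B + 1/20*pi_C + 7/20*pi_D + 1/20*pi_E
with normalization: pi_A + pi_B + pi_C + pi_D + pi_E = 1.

Using the first 4 balance equations plus normalization, the linear system A*pi = b is:
  [-9/10, 3/10, 1/5, 3/20, 1/20] . pi = 0
  [3/10, -9/10, 3/20, 1/20, 1/5] . pi = 0
  [1/5, 3/20, -19/20, 1/4, 7/20] . pi = 0
  [1/10, 7/20, 11/20, -4/5, 7/20] . pi = 0
  [1, 1, 1, 1, 1] . pi = 1

Solving yields:
  pi_A = 39333/253061
  pi_B = 36654/253061
  pi_C = 51992/253061
  pi_D = 77510/253061
  pi_E = 47572/253061

Verification (pi * P):
  39333/253061*1/10 + 36654/253061*3/10 + 51992/253061*1/5 + 77510/253061*3/20 + 47572/253061*1/20 = 39333/253061 = pi_A  (ok)
  39333/253061*3/10 + 36654/253061*1/10 + 51992/253061*3/20 + 77510/253061*1/20 + 47572/253061*1/5 = 36654/253061 = pi_B  (ok)
  39333/253061*1/5 + 36654/253061*3/20 + 51992/253061*1/20 + 77510/253061*1/4 + 47572/253061*7/20 = 51992/253061 = pi_C  (ok)
  39333/253061*1/10 + 36654/253061*7/20 + 51992/253061*11/20 + 77510/253061*1/5 + 47572/253061*7/20 = 77510/253061 = pi_D  (ok)
  39333/253061*3/10 + 36654/253061*1/10 + 51992/253061*1/20 + 77510/253061*7/20 + 47572/253061*1/20 = 47572/253061 = pi_E  (ok)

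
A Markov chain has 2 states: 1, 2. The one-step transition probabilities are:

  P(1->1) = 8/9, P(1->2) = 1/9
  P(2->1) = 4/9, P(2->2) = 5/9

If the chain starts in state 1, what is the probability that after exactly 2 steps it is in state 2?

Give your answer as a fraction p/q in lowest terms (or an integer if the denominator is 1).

Answer: 13/81

Derivation:
Computing P^2 by repeated multiplication:
P^1 =
  1: [8/9, 1/9]
  2: [4/9, 5/9]
P^2 =
  1: [68/81, 13/81]
  2: [52/81, 29/81]

(P^2)[1 -> 2] = 13/81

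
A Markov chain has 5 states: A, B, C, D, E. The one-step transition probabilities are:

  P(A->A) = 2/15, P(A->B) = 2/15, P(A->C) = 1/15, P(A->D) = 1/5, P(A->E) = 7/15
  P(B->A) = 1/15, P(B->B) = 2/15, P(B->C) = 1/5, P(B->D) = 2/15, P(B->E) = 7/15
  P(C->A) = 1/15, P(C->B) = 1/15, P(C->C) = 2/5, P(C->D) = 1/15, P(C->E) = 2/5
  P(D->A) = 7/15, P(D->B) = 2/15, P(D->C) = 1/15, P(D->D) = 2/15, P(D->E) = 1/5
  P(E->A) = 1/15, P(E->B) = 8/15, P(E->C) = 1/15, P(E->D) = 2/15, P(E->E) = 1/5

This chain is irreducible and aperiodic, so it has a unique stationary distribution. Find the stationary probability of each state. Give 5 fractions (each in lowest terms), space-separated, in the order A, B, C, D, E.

The stationary distribution satisfies pi = pi * P, i.e.:
  pi_A = 2/15*pi_A + 1/15*pi_B + 1/15*pi_C + 7/15*pi_D + 1/15*pi_E
  pi_B = 2/15*pi_A + 2/15*pi_B + 1/15*pi_C + 2/15*pi_D + 8/15*pi_E
  pi_C = 1/15*pi_A + 1/5*pi_B + 2/5*pi_C + 1/15*pi_D + 1/15*pi_E
  pi_D = 1/5*pi_A + 2/15*pi_B + 1/15*pi_C + 2/15*pi_D + 2/15*pi_E
  pi_E = 7/15*pi_A + 7/15*pi_B + 2/5*pi_C + 1/5*pi_D + 1/5*pi_E
with normalization: pi_A + pi_B + pi_C + pi_D + pi_E = 1.

Using the first 4 balance equations plus normalization, the linear system A*pi = b is:
  [-13/15, 1/15, 1/15, 7/15, 1/15] . pi = 0
  [2/15, -13/15, 1/15, 2/15, 8/15] . pi = 0
  [1/15, 1/5, -3/5, 1/15, 1/15] . pi = 0
  [1/5, 2/15, 1/15, -13/15, 2/15] . pi = 0
  [1, 1, 1, 1, 1] . pi = 1

Solving yields:
  pi_A = 969/7576
  pi_B = 971/3788
  pi_C = 573/3788
  pi_D = 2995/22728
  pi_E = 3781/11364

Verification (pi * P):
  969/7576*2/15 + 971/3788*1/15 + 573/3788*1/15 + 2995/22728*7/15 + 3781/11364*1/15 = 969/7576 = pi_A  (ok)
  969/7576*2/15 + 971/3788*2/15 + 573/3788*1/15 + 2995/22728*2/15 + 3781/11364*8/15 = 971/3788 = pi_B  (ok)
  969/7576*1/15 + 971/3788*1/5 + 573/3788*2/5 + 2995/22728*1/15 + 3781/11364*1/15 = 573/3788 = pi_C  (ok)
  969/7576*1/5 + 971/3788*2/15 + 573/3788*1/15 + 2995/22728*2/15 + 3781/11364*2/15 = 2995/22728 = pi_D  (ok)
  969/7576*7/15 + 971/3788*7/15 + 573/3788*2/5 + 2995/22728*1/5 + 3781/11364*1/5 = 3781/11364 = pi_E  (ok)

Answer: 969/7576 971/3788 573/3788 2995/22728 3781/11364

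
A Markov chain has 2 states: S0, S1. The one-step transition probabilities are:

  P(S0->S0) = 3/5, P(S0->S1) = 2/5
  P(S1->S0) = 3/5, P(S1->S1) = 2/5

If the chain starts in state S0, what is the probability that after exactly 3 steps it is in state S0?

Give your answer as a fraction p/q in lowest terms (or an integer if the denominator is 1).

Computing P^3 by repeated multiplication:
P^1 =
  S0: [3/5, 2/5]
  S1: [3/5, 2/5]
P^2 =
  S0: [3/5, 2/5]
  S1: [3/5, 2/5]
P^3 =
  S0: [3/5, 2/5]
  S1: [3/5, 2/5]

(P^3)[S0 -> S0] = 3/5

Answer: 3/5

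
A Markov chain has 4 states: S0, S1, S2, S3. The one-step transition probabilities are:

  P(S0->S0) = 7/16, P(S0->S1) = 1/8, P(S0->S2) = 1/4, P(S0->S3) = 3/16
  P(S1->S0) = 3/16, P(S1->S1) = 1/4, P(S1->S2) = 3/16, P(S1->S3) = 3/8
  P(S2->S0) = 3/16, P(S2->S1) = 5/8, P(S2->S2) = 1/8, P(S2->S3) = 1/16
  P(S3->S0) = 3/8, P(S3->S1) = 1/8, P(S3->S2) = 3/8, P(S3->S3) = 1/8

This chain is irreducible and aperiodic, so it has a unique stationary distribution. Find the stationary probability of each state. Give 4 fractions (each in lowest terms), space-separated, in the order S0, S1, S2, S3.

The stationary distribution satisfies pi = pi * P, i.e.:
  pi_S0 = 7/16*pi_S0 + 3/16*pi_S1 + 3/16*pi_S2 + 3/8*pi_S3
  pi_S1 = 1/8*pi_S0 + 1/4*pi_S1 + 5/8*pi_S2 + 1/8*pi_S3
  pi_S2 = 1/4*pi_S0 + 3/16*pi_S1 + 1/8*pi_S2 + 3/8*pi_S3
  pi_S3 = 3/16*pi_S0 + 3/8*pi_S1 + 1/16*pi_S2 + 1/8*pi_S3
with normalization: pi_S0 + pi_S1 + pi_S2 + pi_S3 = 1.

Using the first 3 balance equations plus normalization, the linear system A*pi = b is:
  [-9/16, 3/16, 3/16, 3/8] . pi = 0
  [1/8, -3/4, 5/8, 1/8] . pi = 0
  [1/4, 3/16, -7/8, 3/8] . pi = 0
  [1, 1, 1, 1] . pi = 1

Solving yields:
  pi_S0 = 221/738
  pi_S1 = 101/369
  pi_S2 = 169/738
  pi_S3 = 73/369

Verification (pi * P):
  221/738*7/16 + 101/369*3/16 + 169/738*3/16 + 73/369*3/8 = 221/738 = pi_S0  (ok)
  221/738*1/8 + 101/369*1/4 + 169/738*5/8 + 73/369*1/8 = 101/369 = pi_S1  (ok)
  221/738*1/4 + 101/369*3/16 + 169/738*1/8 + 73/369*3/8 = 169/738 = pi_S2  (ok)
  221/738*3/16 + 101/369*3/8 + 169/738*1/16 + 73/369*1/8 = 73/369 = pi_S3  (ok)

Answer: 221/738 101/369 169/738 73/369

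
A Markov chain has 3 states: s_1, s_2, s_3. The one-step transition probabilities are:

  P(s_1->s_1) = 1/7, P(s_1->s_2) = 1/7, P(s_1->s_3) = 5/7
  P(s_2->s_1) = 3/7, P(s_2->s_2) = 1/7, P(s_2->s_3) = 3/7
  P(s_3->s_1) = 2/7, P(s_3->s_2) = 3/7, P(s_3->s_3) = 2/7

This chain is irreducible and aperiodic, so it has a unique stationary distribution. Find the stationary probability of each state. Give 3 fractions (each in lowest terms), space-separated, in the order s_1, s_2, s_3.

The stationary distribution satisfies pi = pi * P, i.e.:
  pi_s_1 = 1/7*pi_s_1 + 3/7*pi_s_2 + 2/7*pi_s_3
  pi_s_2 = 1/7*pi_s_1 + 1/7*pi_s_2 + 3/7*pi_s_3
  pi_s_3 = 5/7*pi_s_1 + 3/7*pi_s_2 + 2/7*pi_s_3
with normalization: pi_s_1 + pi_s_2 + pi_s_3 = 1.

Using the first 2 balance equations plus normalization, the linear system A*pi = b is:
  [-6/7, 3/7, 2/7] . pi = 0
  [1/7, -6/7, 3/7] . pi = 0
  [1, 1, 1] . pi = 1

Solving yields:
  pi_s_1 = 21/74
  pi_s_2 = 10/37
  pi_s_3 = 33/74

Verification (pi * P):
  21/74*1/7 + 10/37*3/7 + 33/74*2/7 = 21/74 = pi_s_1  (ok)
  21/74*1/7 + 10/37*1/7 + 33/74*3/7 = 10/37 = pi_s_2  (ok)
  21/74*5/7 + 10/37*3/7 + 33/74*2/7 = 33/74 = pi_s_3  (ok)

Answer: 21/74 10/37 33/74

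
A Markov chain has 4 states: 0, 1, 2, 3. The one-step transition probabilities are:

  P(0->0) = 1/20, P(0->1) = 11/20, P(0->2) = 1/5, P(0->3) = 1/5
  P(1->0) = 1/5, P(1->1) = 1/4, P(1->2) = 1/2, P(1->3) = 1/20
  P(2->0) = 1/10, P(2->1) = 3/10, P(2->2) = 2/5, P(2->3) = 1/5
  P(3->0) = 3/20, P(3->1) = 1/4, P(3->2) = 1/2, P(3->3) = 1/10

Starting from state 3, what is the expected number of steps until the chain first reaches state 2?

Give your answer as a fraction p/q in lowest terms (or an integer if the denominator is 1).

Let h_i = expected steps to first reach 2 from state i.
Boundary: h_2 = 0.
First-step equations for the other states:
  h_0 = 1 + 1/20*h_0 + 11/20*h_1 + 1/5*h_2 + 1/5*h_3
  h_1 = 1 + 1/5*h_0 + 1/4*h_1 + 1/2*h_2 + 1/20*h_3
  h_3 = 1 + 3/20*h_0 + 1/4*h_1 + 1/2*h_2 + 1/10*h_3

Substituting h_2 = 0 and rearranging gives the linear system (I - Q) h = 1:
  [19/20, -11/20, -1/5] . (h_0, h_1, h_3) = 1
  [-1/5, 3/4, -1/20] . (h_0, h_1, h_3) = 1
  [-3/20, -1/4, 9/10] . (h_0, h_1, h_3) = 1

Solving yields:
  h_0 = 1108/395
  h_1 = 176/79
  h_3 = 868/395

Starting state is 3, so the expected hitting time is h_3 = 868/395.

Answer: 868/395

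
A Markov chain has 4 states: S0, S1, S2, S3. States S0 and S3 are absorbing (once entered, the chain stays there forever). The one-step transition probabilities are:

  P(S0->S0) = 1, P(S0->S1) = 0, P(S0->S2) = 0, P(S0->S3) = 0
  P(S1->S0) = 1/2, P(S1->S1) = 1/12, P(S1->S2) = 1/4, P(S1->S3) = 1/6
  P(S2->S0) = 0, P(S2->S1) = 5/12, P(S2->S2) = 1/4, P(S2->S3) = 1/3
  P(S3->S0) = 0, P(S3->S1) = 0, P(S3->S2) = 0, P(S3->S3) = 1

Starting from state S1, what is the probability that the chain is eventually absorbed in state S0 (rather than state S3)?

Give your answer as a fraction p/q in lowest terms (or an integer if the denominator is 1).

Answer: 9/14

Derivation:
Let a_i = P(absorbed in S0 | start in state i).
Boundary conditions: a_S0 = 1, a_S3 = 0.
For each transient state i, a_i = sum_j P(i->j) * a_j:
  a_S1 = 1/2*a_S0 + 1/12*a_S1 + 1/4*a_S2 + 1/6*a_S3
  a_S2 = 0*a_S0 + 5/12*a_S1 + 1/4*a_S2 + 1/3*a_S3

Substituting a_S0 = 1 and a_S3 = 0, rearrange to (I - Q) a = r where r[i] = P(i -> S0):
  [11/12, -1/4] . (a_S1, a_S2) = 1/2
  [-5/12, 3/4] . (a_S1, a_S2) = 0

Solving yields:
  a_S1 = 9/14
  a_S2 = 5/14

Starting state is S1, so the absorption probability is a_S1 = 9/14.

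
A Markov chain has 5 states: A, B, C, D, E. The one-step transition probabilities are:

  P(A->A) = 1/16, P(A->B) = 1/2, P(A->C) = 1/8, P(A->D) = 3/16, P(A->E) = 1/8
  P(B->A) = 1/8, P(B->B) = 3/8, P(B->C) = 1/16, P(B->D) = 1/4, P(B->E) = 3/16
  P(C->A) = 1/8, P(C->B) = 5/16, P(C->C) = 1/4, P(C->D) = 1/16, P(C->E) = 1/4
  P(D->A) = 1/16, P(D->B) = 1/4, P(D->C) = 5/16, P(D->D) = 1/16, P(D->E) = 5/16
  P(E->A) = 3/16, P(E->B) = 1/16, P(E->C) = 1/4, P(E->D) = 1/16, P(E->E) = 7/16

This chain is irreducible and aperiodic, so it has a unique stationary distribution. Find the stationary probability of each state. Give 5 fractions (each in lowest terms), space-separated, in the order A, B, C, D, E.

Answer: 6799/53835 14861/53835 684/3589 7001/53835 14914/53835

Derivation:
The stationary distribution satisfies pi = pi * P, i.e.:
  pi_A = 1/16*pi_A + 1/8*pi_B + 1/8*pi_C + 1/16*pi_D + 3/16*pi_E
  pi_B = 1/2*pi_A + 3/8*pi_B + 5/16*pi_C + 1/4*pi_D + 1/16*pi_E
  pi_C = 1/8*pi_A + 1/16*pi_B + 1/4*pi_C + 5/16*pi_D + 1/4*pi_E
  pi_D = 3/16*pi_A + 1/4*pi_B + 1/16*pi_C + 1/16*pi_D + 1/16*pi_E
  pi_E = 1/8*pi_A + 3/16*pi_B + 1/4*pi_C + 5/16*pi_D + 7/16*pi_E
with normalization: pi_A + pi_B + pi_C + pi_D + pi_E = 1.

Using the first 4 balance equations plus normalization, the linear system A*pi = b is:
  [-15/16, 1/8, 1/8, 1/16, 3/16] . pi = 0
  [1/2, -5/8, 5/16, 1/4, 1/16] . pi = 0
  [1/8, 1/16, -3/4, 5/16, 1/4] . pi = 0
  [3/16, 1/4, 1/16, -15/16, 1/16] . pi = 0
  [1, 1, 1, 1, 1] . pi = 1

Solving yields:
  pi_A = 6799/53835
  pi_B = 14861/53835
  pi_C = 684/3589
  pi_D = 7001/53835
  pi_E = 14914/53835

Verification (pi * P):
  6799/53835*1/16 + 14861/53835*1/8 + 684/3589*1/8 + 7001/53835*1/16 + 14914/53835*3/16 = 6799/53835 = pi_A  (ok)
  6799/53835*1/2 + 14861/53835*3/8 + 684/3589*5/16 + 7001/53835*1/4 + 14914/53835*1/16 = 14861/53835 = pi_B  (ok)
  6799/53835*1/8 + 14861/53835*1/16 + 684/3589*1/4 + 7001/53835*5/16 + 14914/53835*1/4 = 684/3589 = pi_C  (ok)
  6799/53835*3/16 + 14861/53835*1/4 + 684/3589*1/16 + 7001/53835*1/16 + 14914/53835*1/16 = 7001/53835 = pi_D  (ok)
  6799/53835*1/8 + 14861/53835*3/16 + 684/3589*1/4 + 7001/53835*5/16 + 14914/53835*7/16 = 14914/53835 = pi_E  (ok)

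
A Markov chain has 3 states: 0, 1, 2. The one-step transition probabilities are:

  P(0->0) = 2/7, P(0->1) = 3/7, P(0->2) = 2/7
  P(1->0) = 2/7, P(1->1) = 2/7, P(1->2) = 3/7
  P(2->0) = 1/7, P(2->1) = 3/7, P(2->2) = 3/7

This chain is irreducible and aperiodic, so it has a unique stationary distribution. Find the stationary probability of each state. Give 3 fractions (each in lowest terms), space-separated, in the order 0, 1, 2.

Answer: 11/48 3/8 19/48

Derivation:
The stationary distribution satisfies pi = pi * P, i.e.:
  pi_0 = 2/7*pi_0 + 2/7*pi_1 + 1/7*pi_2
  pi_1 = 3/7*pi_0 + 2/7*pi_1 + 3/7*pi_2
  pi_2 = 2/7*pi_0 + 3/7*pi_1 + 3/7*pi_2
with normalization: pi_0 + pi_1 + pi_2 = 1.

Using the first 2 balance equations plus normalization, the linear system A*pi = b is:
  [-5/7, 2/7, 1/7] . pi = 0
  [3/7, -5/7, 3/7] . pi = 0
  [1, 1, 1] . pi = 1

Solving yields:
  pi_0 = 11/48
  pi_1 = 3/8
  pi_2 = 19/48

Verification (pi * P):
  11/48*2/7 + 3/8*2/7 + 19/48*1/7 = 11/48 = pi_0  (ok)
  11/48*3/7 + 3/8*2/7 + 19/48*3/7 = 3/8 = pi_1  (ok)
  11/48*2/7 + 3/8*3/7 + 19/48*3/7 = 19/48 = pi_2  (ok)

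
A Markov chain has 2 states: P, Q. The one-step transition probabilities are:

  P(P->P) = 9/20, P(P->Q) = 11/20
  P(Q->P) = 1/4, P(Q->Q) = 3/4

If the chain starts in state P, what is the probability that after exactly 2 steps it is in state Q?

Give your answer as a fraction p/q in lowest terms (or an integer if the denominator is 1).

Answer: 33/50

Derivation:
Computing P^2 by repeated multiplication:
P^1 =
  P: [9/20, 11/20]
  Q: [1/4, 3/4]
P^2 =
  P: [17/50, 33/50]
  Q: [3/10, 7/10]

(P^2)[P -> Q] = 33/50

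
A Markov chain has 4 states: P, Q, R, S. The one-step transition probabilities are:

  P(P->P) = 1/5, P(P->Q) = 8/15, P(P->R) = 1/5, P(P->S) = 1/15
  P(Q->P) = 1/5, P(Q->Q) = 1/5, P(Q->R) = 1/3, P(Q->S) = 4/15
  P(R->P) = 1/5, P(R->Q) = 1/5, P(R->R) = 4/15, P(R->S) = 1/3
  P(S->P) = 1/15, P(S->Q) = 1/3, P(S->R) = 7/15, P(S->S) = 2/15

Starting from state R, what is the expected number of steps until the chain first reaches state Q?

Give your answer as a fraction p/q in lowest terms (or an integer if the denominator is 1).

Let h_i = expected steps to first reach Q from state i.
Boundary: h_Q = 0.
First-step equations for the other states:
  h_P = 1 + 1/5*h_P + 8/15*h_Q + 1/5*h_R + 1/15*h_S
  h_R = 1 + 1/5*h_P + 1/5*h_Q + 4/15*h_R + 1/3*h_S
  h_S = 1 + 1/15*h_P + 1/3*h_Q + 7/15*h_R + 2/15*h_S

Substituting h_Q = 0 and rearranging gives the linear system (I - Q) h = 1:
  [4/5, -1/5, -1/15] . (h_P, h_R, h_S) = 1
  [-1/5, 11/15, -1/3] . (h_P, h_R, h_S) = 1
  [-1/15, -7/15, 13/15] . (h_P, h_R, h_S) = 1

Solving yields:
  h_P = 675/283
  h_R = 1965/566
  h_S = 1815/566

Starting state is R, so the expected hitting time is h_R = 1965/566.

Answer: 1965/566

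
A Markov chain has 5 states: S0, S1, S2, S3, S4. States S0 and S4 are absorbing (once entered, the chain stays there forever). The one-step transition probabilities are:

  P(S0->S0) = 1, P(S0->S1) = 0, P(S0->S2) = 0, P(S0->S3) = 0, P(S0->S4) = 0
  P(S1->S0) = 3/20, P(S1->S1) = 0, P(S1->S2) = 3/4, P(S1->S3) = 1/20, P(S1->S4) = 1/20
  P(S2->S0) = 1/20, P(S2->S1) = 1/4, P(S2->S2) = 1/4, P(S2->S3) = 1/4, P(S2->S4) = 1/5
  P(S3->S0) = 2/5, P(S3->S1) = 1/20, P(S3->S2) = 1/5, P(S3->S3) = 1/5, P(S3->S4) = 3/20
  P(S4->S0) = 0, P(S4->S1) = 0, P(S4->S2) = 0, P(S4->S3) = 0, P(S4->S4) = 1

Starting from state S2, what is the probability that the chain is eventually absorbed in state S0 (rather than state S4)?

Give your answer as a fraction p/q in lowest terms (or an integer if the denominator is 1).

Let a_i = P(absorbed in S0 | start in state i).
Boundary conditions: a_S0 = 1, a_S4 = 0.
For each transient state i, a_i = sum_j P(i->j) * a_j:
  a_S1 = 3/20*a_S0 + 0*a_S1 + 3/4*a_S2 + 1/20*a_S3 + 1/20*a_S4
  a_S2 = 1/20*a_S0 + 1/4*a_S1 + 1/4*a_S2 + 1/4*a_S3 + 1/5*a_S4
  a_S3 = 2/5*a_S0 + 1/20*a_S1 + 1/5*a_S2 + 1/5*a_S3 + 3/20*a_S4

Substituting a_S0 = 1 and a_S4 = 0, rearrange to (I - Q) a = r where r[i] = P(i -> S0):
  [1, -3/4, -1/20] . (a_S1, a_S2, a_S3) = 3/20
  [-1/4, 3/4, -1/4] . (a_S1, a_S2, a_S3) = 1/20
  [-1/20, -1/5, 4/5] . (a_S1, a_S2, a_S3) = 2/5

Solving yields:
  a_S1 = 812/1545
  a_S2 = 707/1545
  a_S3 = 200/309

Starting state is S2, so the absorption probability is a_S2 = 707/1545.

Answer: 707/1545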